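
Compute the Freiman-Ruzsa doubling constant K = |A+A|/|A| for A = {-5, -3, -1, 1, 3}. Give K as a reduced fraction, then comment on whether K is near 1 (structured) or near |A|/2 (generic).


|A| = 5.
Compute A + A by enumerating all 25 pairs.
A + A = {-10, -8, -6, -4, -2, 0, 2, 4, 6}, so |A + A| = 9.
K = |A + A| / |A| = 9/5 (already in lowest terms) ≈ 1.8000.
Reference: AP of size 5 gives K = 9/5 ≈ 1.8000; a fully generic set of size 5 gives K ≈ 3.0000.

|A| = 5, |A + A| = 9, K = 9/5.


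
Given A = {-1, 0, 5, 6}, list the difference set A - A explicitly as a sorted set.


A - A = {a - a' : a, a' ∈ A}.
Compute a - a' for each ordered pair (a, a'):
a = -1: -1--1=0, -1-0=-1, -1-5=-6, -1-6=-7
a = 0: 0--1=1, 0-0=0, 0-5=-5, 0-6=-6
a = 5: 5--1=6, 5-0=5, 5-5=0, 5-6=-1
a = 6: 6--1=7, 6-0=6, 6-5=1, 6-6=0
Collecting distinct values (and noting 0 appears from a-a):
A - A = {-7, -6, -5, -1, 0, 1, 5, 6, 7}
|A - A| = 9

A - A = {-7, -6, -5, -1, 0, 1, 5, 6, 7}


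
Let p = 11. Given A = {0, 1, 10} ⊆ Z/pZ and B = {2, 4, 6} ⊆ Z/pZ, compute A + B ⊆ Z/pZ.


Work in Z/11Z: reduce every sum a + b modulo 11.
Enumerate all 9 pairs:
a = 0: 0+2=2, 0+4=4, 0+6=6
a = 1: 1+2=3, 1+4=5, 1+6=7
a = 10: 10+2=1, 10+4=3, 10+6=5
Distinct residues collected: {1, 2, 3, 4, 5, 6, 7}
|A + B| = 7 (out of 11 total residues).

A + B = {1, 2, 3, 4, 5, 6, 7}


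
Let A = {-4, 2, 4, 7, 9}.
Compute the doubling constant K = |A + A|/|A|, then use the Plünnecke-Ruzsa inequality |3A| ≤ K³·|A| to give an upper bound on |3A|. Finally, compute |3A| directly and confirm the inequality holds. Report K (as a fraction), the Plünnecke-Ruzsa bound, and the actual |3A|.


|A| = 5.
Step 1: Compute A + A by enumerating all 25 pairs.
A + A = {-8, -2, 0, 3, 4, 5, 6, 8, 9, 11, 13, 14, 16, 18}, so |A + A| = 14.
Step 2: Doubling constant K = |A + A|/|A| = 14/5 = 14/5 ≈ 2.8000.
Step 3: Plünnecke-Ruzsa gives |3A| ≤ K³·|A| = (2.8000)³ · 5 ≈ 109.7600.
Step 4: Compute 3A = A + A + A directly by enumerating all triples (a,b,c) ∈ A³; |3A| = 28.
Step 5: Check 28 ≤ 109.7600? Yes ✓.

K = 14/5, Plünnecke-Ruzsa bound K³|A| ≈ 109.7600, |3A| = 28, inequality holds.


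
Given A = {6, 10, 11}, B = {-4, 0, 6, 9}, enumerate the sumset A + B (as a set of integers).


A + B = {a + b : a ∈ A, b ∈ B}.
Enumerate all |A|·|B| = 3·4 = 12 pairs (a, b) and collect distinct sums.
a = 6: 6+-4=2, 6+0=6, 6+6=12, 6+9=15
a = 10: 10+-4=6, 10+0=10, 10+6=16, 10+9=19
a = 11: 11+-4=7, 11+0=11, 11+6=17, 11+9=20
Collecting distinct sums: A + B = {2, 6, 7, 10, 11, 12, 15, 16, 17, 19, 20}
|A + B| = 11

A + B = {2, 6, 7, 10, 11, 12, 15, 16, 17, 19, 20}


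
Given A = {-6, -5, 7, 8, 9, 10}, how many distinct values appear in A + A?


A + A = {a + a' : a, a' ∈ A}; |A| = 6.
General bounds: 2|A| - 1 ≤ |A + A| ≤ |A|(|A|+1)/2, i.e. 11 ≤ |A + A| ≤ 21.
Lower bound 2|A|-1 is attained iff A is an arithmetic progression.
Enumerate sums a + a' for a ≤ a' (symmetric, so this suffices):
a = -6: -6+-6=-12, -6+-5=-11, -6+7=1, -6+8=2, -6+9=3, -6+10=4
a = -5: -5+-5=-10, -5+7=2, -5+8=3, -5+9=4, -5+10=5
a = 7: 7+7=14, 7+8=15, 7+9=16, 7+10=17
a = 8: 8+8=16, 8+9=17, 8+10=18
a = 9: 9+9=18, 9+10=19
a = 10: 10+10=20
Distinct sums: {-12, -11, -10, 1, 2, 3, 4, 5, 14, 15, 16, 17, 18, 19, 20}
|A + A| = 15

|A + A| = 15


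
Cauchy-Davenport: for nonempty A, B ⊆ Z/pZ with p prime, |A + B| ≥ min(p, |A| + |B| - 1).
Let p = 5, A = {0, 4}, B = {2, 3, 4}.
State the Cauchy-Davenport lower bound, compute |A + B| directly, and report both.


Cauchy-Davenport: |A + B| ≥ min(p, |A| + |B| - 1) for A, B nonempty in Z/pZ.
|A| = 2, |B| = 3, p = 5.
CD lower bound = min(5, 2 + 3 - 1) = min(5, 4) = 4.
Compute A + B mod 5 directly:
a = 0: 0+2=2, 0+3=3, 0+4=4
a = 4: 4+2=1, 4+3=2, 4+4=3
A + B = {1, 2, 3, 4}, so |A + B| = 4.
Verify: 4 ≥ 4? Yes ✓.

CD lower bound = 4, actual |A + B| = 4.


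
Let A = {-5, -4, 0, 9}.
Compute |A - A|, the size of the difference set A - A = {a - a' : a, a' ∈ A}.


A - A = {a - a' : a, a' ∈ A}; |A| = 4.
Bounds: 2|A|-1 ≤ |A - A| ≤ |A|² - |A| + 1, i.e. 7 ≤ |A - A| ≤ 13.
Note: 0 ∈ A - A always (from a - a). The set is symmetric: if d ∈ A - A then -d ∈ A - A.
Enumerate nonzero differences d = a - a' with a > a' (then include -d):
Positive differences: {1, 4, 5, 9, 13, 14}
Full difference set: {0} ∪ (positive diffs) ∪ (negative diffs).
|A - A| = 1 + 2·6 = 13 (matches direct enumeration: 13).

|A - A| = 13


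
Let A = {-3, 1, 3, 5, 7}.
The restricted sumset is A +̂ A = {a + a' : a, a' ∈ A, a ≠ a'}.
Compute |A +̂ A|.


Restricted sumset: A +̂ A = {a + a' : a ∈ A, a' ∈ A, a ≠ a'}.
Equivalently, take A + A and drop any sum 2a that is achievable ONLY as a + a for a ∈ A (i.e. sums representable only with equal summands).
Enumerate pairs (a, a') with a < a' (symmetric, so each unordered pair gives one sum; this covers all a ≠ a'):
  -3 + 1 = -2
  -3 + 3 = 0
  -3 + 5 = 2
  -3 + 7 = 4
  1 + 3 = 4
  1 + 5 = 6
  1 + 7 = 8
  3 + 5 = 8
  3 + 7 = 10
  5 + 7 = 12
Collected distinct sums: {-2, 0, 2, 4, 6, 8, 10, 12}
|A +̂ A| = 8
(Reference bound: |A +̂ A| ≥ 2|A| - 3 for |A| ≥ 2, with |A| = 5 giving ≥ 7.)

|A +̂ A| = 8


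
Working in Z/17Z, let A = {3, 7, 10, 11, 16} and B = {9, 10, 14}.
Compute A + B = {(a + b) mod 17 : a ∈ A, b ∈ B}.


Work in Z/17Z: reduce every sum a + b modulo 17.
Enumerate all 15 pairs:
a = 3: 3+9=12, 3+10=13, 3+14=0
a = 7: 7+9=16, 7+10=0, 7+14=4
a = 10: 10+9=2, 10+10=3, 10+14=7
a = 11: 11+9=3, 11+10=4, 11+14=8
a = 16: 16+9=8, 16+10=9, 16+14=13
Distinct residues collected: {0, 2, 3, 4, 7, 8, 9, 12, 13, 16}
|A + B| = 10 (out of 17 total residues).

A + B = {0, 2, 3, 4, 7, 8, 9, 12, 13, 16}


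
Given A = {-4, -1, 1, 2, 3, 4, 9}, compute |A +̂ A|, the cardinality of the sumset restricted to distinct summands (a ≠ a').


Restricted sumset: A +̂ A = {a + a' : a ∈ A, a' ∈ A, a ≠ a'}.
Equivalently, take A + A and drop any sum 2a that is achievable ONLY as a + a for a ∈ A (i.e. sums representable only with equal summands).
Enumerate pairs (a, a') with a < a' (symmetric, so each unordered pair gives one sum; this covers all a ≠ a'):
  -4 + -1 = -5
  -4 + 1 = -3
  -4 + 2 = -2
  -4 + 3 = -1
  -4 + 4 = 0
  -4 + 9 = 5
  -1 + 1 = 0
  -1 + 2 = 1
  -1 + 3 = 2
  -1 + 4 = 3
  -1 + 9 = 8
  1 + 2 = 3
  1 + 3 = 4
  1 + 4 = 5
  1 + 9 = 10
  2 + 3 = 5
  2 + 4 = 6
  2 + 9 = 11
  3 + 4 = 7
  3 + 9 = 12
  4 + 9 = 13
Collected distinct sums: {-5, -3, -2, -1, 0, 1, 2, 3, 4, 5, 6, 7, 8, 10, 11, 12, 13}
|A +̂ A| = 17
(Reference bound: |A +̂ A| ≥ 2|A| - 3 for |A| ≥ 2, with |A| = 7 giving ≥ 11.)

|A +̂ A| = 17


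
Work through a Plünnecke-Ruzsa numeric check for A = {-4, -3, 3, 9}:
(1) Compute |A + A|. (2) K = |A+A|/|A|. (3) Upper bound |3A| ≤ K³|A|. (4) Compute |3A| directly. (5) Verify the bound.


|A| = 4.
Step 1: Compute A + A by enumerating all 16 pairs.
A + A = {-8, -7, -6, -1, 0, 5, 6, 12, 18}, so |A + A| = 9.
Step 2: Doubling constant K = |A + A|/|A| = 9/4 = 9/4 ≈ 2.2500.
Step 3: Plünnecke-Ruzsa gives |3A| ≤ K³·|A| = (2.2500)³ · 4 ≈ 45.5625.
Step 4: Compute 3A = A + A + A directly by enumerating all triples (a,b,c) ∈ A³; |3A| = 16.
Step 5: Check 16 ≤ 45.5625? Yes ✓.

K = 9/4, Plünnecke-Ruzsa bound K³|A| ≈ 45.5625, |3A| = 16, inequality holds.


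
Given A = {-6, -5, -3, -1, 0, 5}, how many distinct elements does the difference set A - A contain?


A - A = {a - a' : a, a' ∈ A}; |A| = 6.
Bounds: 2|A|-1 ≤ |A - A| ≤ |A|² - |A| + 1, i.e. 11 ≤ |A - A| ≤ 31.
Note: 0 ∈ A - A always (from a - a). The set is symmetric: if d ∈ A - A then -d ∈ A - A.
Enumerate nonzero differences d = a - a' with a > a' (then include -d):
Positive differences: {1, 2, 3, 4, 5, 6, 8, 10, 11}
Full difference set: {0} ∪ (positive diffs) ∪ (negative diffs).
|A - A| = 1 + 2·9 = 19 (matches direct enumeration: 19).

|A - A| = 19


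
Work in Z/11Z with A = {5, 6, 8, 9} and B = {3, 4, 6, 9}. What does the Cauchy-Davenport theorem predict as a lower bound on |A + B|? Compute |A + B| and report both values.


Cauchy-Davenport: |A + B| ≥ min(p, |A| + |B| - 1) for A, B nonempty in Z/pZ.
|A| = 4, |B| = 4, p = 11.
CD lower bound = min(11, 4 + 4 - 1) = min(11, 7) = 7.
Compute A + B mod 11 directly:
a = 5: 5+3=8, 5+4=9, 5+6=0, 5+9=3
a = 6: 6+3=9, 6+4=10, 6+6=1, 6+9=4
a = 8: 8+3=0, 8+4=1, 8+6=3, 8+9=6
a = 9: 9+3=1, 9+4=2, 9+6=4, 9+9=7
A + B = {0, 1, 2, 3, 4, 6, 7, 8, 9, 10}, so |A + B| = 10.
Verify: 10 ≥ 7? Yes ✓.

CD lower bound = 7, actual |A + B| = 10.


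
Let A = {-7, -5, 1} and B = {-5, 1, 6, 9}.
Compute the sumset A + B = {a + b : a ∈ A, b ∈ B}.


A + B = {a + b : a ∈ A, b ∈ B}.
Enumerate all |A|·|B| = 3·4 = 12 pairs (a, b) and collect distinct sums.
a = -7: -7+-5=-12, -7+1=-6, -7+6=-1, -7+9=2
a = -5: -5+-5=-10, -5+1=-4, -5+6=1, -5+9=4
a = 1: 1+-5=-4, 1+1=2, 1+6=7, 1+9=10
Collecting distinct sums: A + B = {-12, -10, -6, -4, -1, 1, 2, 4, 7, 10}
|A + B| = 10

A + B = {-12, -10, -6, -4, -1, 1, 2, 4, 7, 10}


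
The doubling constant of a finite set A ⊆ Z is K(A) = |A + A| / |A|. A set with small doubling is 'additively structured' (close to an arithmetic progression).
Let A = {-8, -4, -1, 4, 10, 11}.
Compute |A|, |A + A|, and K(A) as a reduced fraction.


|A| = 6.
Compute A + A by enumerating all 36 pairs.
A + A = {-16, -12, -9, -8, -5, -4, -2, 0, 2, 3, 6, 7, 8, 9, 10, 14, 15, 20, 21, 22}, so |A + A| = 20.
K = |A + A| / |A| = 20/6 = 10/3 ≈ 3.3333.
Reference: AP of size 6 gives K = 11/6 ≈ 1.8333; a fully generic set of size 6 gives K ≈ 3.5000.

|A| = 6, |A + A| = 20, K = 20/6 = 10/3.


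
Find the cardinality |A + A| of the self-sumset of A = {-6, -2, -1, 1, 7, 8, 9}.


A + A = {a + a' : a, a' ∈ A}; |A| = 7.
General bounds: 2|A| - 1 ≤ |A + A| ≤ |A|(|A|+1)/2, i.e. 13 ≤ |A + A| ≤ 28.
Lower bound 2|A|-1 is attained iff A is an arithmetic progression.
Enumerate sums a + a' for a ≤ a' (symmetric, so this suffices):
a = -6: -6+-6=-12, -6+-2=-8, -6+-1=-7, -6+1=-5, -6+7=1, -6+8=2, -6+9=3
a = -2: -2+-2=-4, -2+-1=-3, -2+1=-1, -2+7=5, -2+8=6, -2+9=7
a = -1: -1+-1=-2, -1+1=0, -1+7=6, -1+8=7, -1+9=8
a = 1: 1+1=2, 1+7=8, 1+8=9, 1+9=10
a = 7: 7+7=14, 7+8=15, 7+9=16
a = 8: 8+8=16, 8+9=17
a = 9: 9+9=18
Distinct sums: {-12, -8, -7, -5, -4, -3, -2, -1, 0, 1, 2, 3, 5, 6, 7, 8, 9, 10, 14, 15, 16, 17, 18}
|A + A| = 23

|A + A| = 23


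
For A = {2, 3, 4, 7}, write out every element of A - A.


A - A = {a - a' : a, a' ∈ A}.
Compute a - a' for each ordered pair (a, a'):
a = 2: 2-2=0, 2-3=-1, 2-4=-2, 2-7=-5
a = 3: 3-2=1, 3-3=0, 3-4=-1, 3-7=-4
a = 4: 4-2=2, 4-3=1, 4-4=0, 4-7=-3
a = 7: 7-2=5, 7-3=4, 7-4=3, 7-7=0
Collecting distinct values (and noting 0 appears from a-a):
A - A = {-5, -4, -3, -2, -1, 0, 1, 2, 3, 4, 5}
|A - A| = 11

A - A = {-5, -4, -3, -2, -1, 0, 1, 2, 3, 4, 5}


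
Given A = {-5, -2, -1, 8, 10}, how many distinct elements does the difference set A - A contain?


A - A = {a - a' : a, a' ∈ A}; |A| = 5.
Bounds: 2|A|-1 ≤ |A - A| ≤ |A|² - |A| + 1, i.e. 9 ≤ |A - A| ≤ 21.
Note: 0 ∈ A - A always (from a - a). The set is symmetric: if d ∈ A - A then -d ∈ A - A.
Enumerate nonzero differences d = a - a' with a > a' (then include -d):
Positive differences: {1, 2, 3, 4, 9, 10, 11, 12, 13, 15}
Full difference set: {0} ∪ (positive diffs) ∪ (negative diffs).
|A - A| = 1 + 2·10 = 21 (matches direct enumeration: 21).

|A - A| = 21


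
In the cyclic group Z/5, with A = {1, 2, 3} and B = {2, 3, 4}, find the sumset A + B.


Work in Z/5Z: reduce every sum a + b modulo 5.
Enumerate all 9 pairs:
a = 1: 1+2=3, 1+3=4, 1+4=0
a = 2: 2+2=4, 2+3=0, 2+4=1
a = 3: 3+2=0, 3+3=1, 3+4=2
Distinct residues collected: {0, 1, 2, 3, 4}
|A + B| = 5 (out of 5 total residues).

A + B = {0, 1, 2, 3, 4}


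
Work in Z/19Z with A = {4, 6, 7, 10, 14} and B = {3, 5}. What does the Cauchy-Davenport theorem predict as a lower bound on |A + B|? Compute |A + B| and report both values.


Cauchy-Davenport: |A + B| ≥ min(p, |A| + |B| - 1) for A, B nonempty in Z/pZ.
|A| = 5, |B| = 2, p = 19.
CD lower bound = min(19, 5 + 2 - 1) = min(19, 6) = 6.
Compute A + B mod 19 directly:
a = 4: 4+3=7, 4+5=9
a = 6: 6+3=9, 6+5=11
a = 7: 7+3=10, 7+5=12
a = 10: 10+3=13, 10+5=15
a = 14: 14+3=17, 14+5=0
A + B = {0, 7, 9, 10, 11, 12, 13, 15, 17}, so |A + B| = 9.
Verify: 9 ≥ 6? Yes ✓.

CD lower bound = 6, actual |A + B| = 9.


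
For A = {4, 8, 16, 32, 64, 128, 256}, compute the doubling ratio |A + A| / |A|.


|A| = 7.
Compute A + A by enumerating all 49 pairs.
A + A = {8, 12, 16, 20, 24, 32, 36, 40, 48, 64, 68, 72, 80, 96, 128, 132, 136, 144, 160, 192, 256, 260, 264, 272, 288, 320, 384, 512}, so |A + A| = 28.
K = |A + A| / |A| = 28/7 = 4/1 ≈ 4.0000.
Reference: AP of size 7 gives K = 13/7 ≈ 1.8571; a fully generic set of size 7 gives K ≈ 4.0000.

|A| = 7, |A + A| = 28, K = 28/7 = 4/1.


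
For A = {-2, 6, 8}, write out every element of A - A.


A - A = {a - a' : a, a' ∈ A}.
Compute a - a' for each ordered pair (a, a'):
a = -2: -2--2=0, -2-6=-8, -2-8=-10
a = 6: 6--2=8, 6-6=0, 6-8=-2
a = 8: 8--2=10, 8-6=2, 8-8=0
Collecting distinct values (and noting 0 appears from a-a):
A - A = {-10, -8, -2, 0, 2, 8, 10}
|A - A| = 7

A - A = {-10, -8, -2, 0, 2, 8, 10}


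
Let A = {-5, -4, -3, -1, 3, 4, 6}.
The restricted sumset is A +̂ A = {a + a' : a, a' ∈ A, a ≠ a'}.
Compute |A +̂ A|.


Restricted sumset: A +̂ A = {a + a' : a ∈ A, a' ∈ A, a ≠ a'}.
Equivalently, take A + A and drop any sum 2a that is achievable ONLY as a + a for a ∈ A (i.e. sums representable only with equal summands).
Enumerate pairs (a, a') with a < a' (symmetric, so each unordered pair gives one sum; this covers all a ≠ a'):
  -5 + -4 = -9
  -5 + -3 = -8
  -5 + -1 = -6
  -5 + 3 = -2
  -5 + 4 = -1
  -5 + 6 = 1
  -4 + -3 = -7
  -4 + -1 = -5
  -4 + 3 = -1
  -4 + 4 = 0
  -4 + 6 = 2
  -3 + -1 = -4
  -3 + 3 = 0
  -3 + 4 = 1
  -3 + 6 = 3
  -1 + 3 = 2
  -1 + 4 = 3
  -1 + 6 = 5
  3 + 4 = 7
  3 + 6 = 9
  4 + 6 = 10
Collected distinct sums: {-9, -8, -7, -6, -5, -4, -2, -1, 0, 1, 2, 3, 5, 7, 9, 10}
|A +̂ A| = 16
(Reference bound: |A +̂ A| ≥ 2|A| - 3 for |A| ≥ 2, with |A| = 7 giving ≥ 11.)

|A +̂ A| = 16


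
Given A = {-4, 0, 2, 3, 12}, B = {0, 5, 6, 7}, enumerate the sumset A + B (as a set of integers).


A + B = {a + b : a ∈ A, b ∈ B}.
Enumerate all |A|·|B| = 5·4 = 20 pairs (a, b) and collect distinct sums.
a = -4: -4+0=-4, -4+5=1, -4+6=2, -4+7=3
a = 0: 0+0=0, 0+5=5, 0+6=6, 0+7=7
a = 2: 2+0=2, 2+5=7, 2+6=8, 2+7=9
a = 3: 3+0=3, 3+5=8, 3+6=9, 3+7=10
a = 12: 12+0=12, 12+5=17, 12+6=18, 12+7=19
Collecting distinct sums: A + B = {-4, 0, 1, 2, 3, 5, 6, 7, 8, 9, 10, 12, 17, 18, 19}
|A + B| = 15

A + B = {-4, 0, 1, 2, 3, 5, 6, 7, 8, 9, 10, 12, 17, 18, 19}


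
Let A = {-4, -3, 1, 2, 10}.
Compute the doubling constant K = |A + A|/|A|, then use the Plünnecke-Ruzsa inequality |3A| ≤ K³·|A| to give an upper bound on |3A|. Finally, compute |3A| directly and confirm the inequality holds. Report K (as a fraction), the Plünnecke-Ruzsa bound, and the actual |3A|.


|A| = 5.
Step 1: Compute A + A by enumerating all 25 pairs.
A + A = {-8, -7, -6, -3, -2, -1, 2, 3, 4, 6, 7, 11, 12, 20}, so |A + A| = 14.
Step 2: Doubling constant K = |A + A|/|A| = 14/5 = 14/5 ≈ 2.8000.
Step 3: Plünnecke-Ruzsa gives |3A| ≤ K³·|A| = (2.8000)³ · 5 ≈ 109.7600.
Step 4: Compute 3A = A + A + A directly by enumerating all triples (a,b,c) ∈ A³; |3A| = 28.
Step 5: Check 28 ≤ 109.7600? Yes ✓.

K = 14/5, Plünnecke-Ruzsa bound K³|A| ≈ 109.7600, |3A| = 28, inequality holds.


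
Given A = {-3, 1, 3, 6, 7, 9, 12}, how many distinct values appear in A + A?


A + A = {a + a' : a, a' ∈ A}; |A| = 7.
General bounds: 2|A| - 1 ≤ |A + A| ≤ |A|(|A|+1)/2, i.e. 13 ≤ |A + A| ≤ 28.
Lower bound 2|A|-1 is attained iff A is an arithmetic progression.
Enumerate sums a + a' for a ≤ a' (symmetric, so this suffices):
a = -3: -3+-3=-6, -3+1=-2, -3+3=0, -3+6=3, -3+7=4, -3+9=6, -3+12=9
a = 1: 1+1=2, 1+3=4, 1+6=7, 1+7=8, 1+9=10, 1+12=13
a = 3: 3+3=6, 3+6=9, 3+7=10, 3+9=12, 3+12=15
a = 6: 6+6=12, 6+7=13, 6+9=15, 6+12=18
a = 7: 7+7=14, 7+9=16, 7+12=19
a = 9: 9+9=18, 9+12=21
a = 12: 12+12=24
Distinct sums: {-6, -2, 0, 2, 3, 4, 6, 7, 8, 9, 10, 12, 13, 14, 15, 16, 18, 19, 21, 24}
|A + A| = 20

|A + A| = 20


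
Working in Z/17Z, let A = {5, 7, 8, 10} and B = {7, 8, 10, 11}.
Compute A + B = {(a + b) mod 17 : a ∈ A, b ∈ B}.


Work in Z/17Z: reduce every sum a + b modulo 17.
Enumerate all 16 pairs:
a = 5: 5+7=12, 5+8=13, 5+10=15, 5+11=16
a = 7: 7+7=14, 7+8=15, 7+10=0, 7+11=1
a = 8: 8+7=15, 8+8=16, 8+10=1, 8+11=2
a = 10: 10+7=0, 10+8=1, 10+10=3, 10+11=4
Distinct residues collected: {0, 1, 2, 3, 4, 12, 13, 14, 15, 16}
|A + B| = 10 (out of 17 total residues).

A + B = {0, 1, 2, 3, 4, 12, 13, 14, 15, 16}


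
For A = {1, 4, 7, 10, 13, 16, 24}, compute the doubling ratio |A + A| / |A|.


|A| = 7.
Compute A + A by enumerating all 49 pairs.
A + A = {2, 5, 8, 11, 14, 17, 20, 23, 25, 26, 28, 29, 31, 32, 34, 37, 40, 48}, so |A + A| = 18.
K = |A + A| / |A| = 18/7 (already in lowest terms) ≈ 2.5714.
Reference: AP of size 7 gives K = 13/7 ≈ 1.8571; a fully generic set of size 7 gives K ≈ 4.0000.

|A| = 7, |A + A| = 18, K = 18/7.


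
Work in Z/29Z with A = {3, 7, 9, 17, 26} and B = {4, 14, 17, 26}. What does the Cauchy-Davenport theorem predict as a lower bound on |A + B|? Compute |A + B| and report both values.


Cauchy-Davenport: |A + B| ≥ min(p, |A| + |B| - 1) for A, B nonempty in Z/pZ.
|A| = 5, |B| = 4, p = 29.
CD lower bound = min(29, 5 + 4 - 1) = min(29, 8) = 8.
Compute A + B mod 29 directly:
a = 3: 3+4=7, 3+14=17, 3+17=20, 3+26=0
a = 7: 7+4=11, 7+14=21, 7+17=24, 7+26=4
a = 9: 9+4=13, 9+14=23, 9+17=26, 9+26=6
a = 17: 17+4=21, 17+14=2, 17+17=5, 17+26=14
a = 26: 26+4=1, 26+14=11, 26+17=14, 26+26=23
A + B = {0, 1, 2, 4, 5, 6, 7, 11, 13, 14, 17, 20, 21, 23, 24, 26}, so |A + B| = 16.
Verify: 16 ≥ 8? Yes ✓.

CD lower bound = 8, actual |A + B| = 16.


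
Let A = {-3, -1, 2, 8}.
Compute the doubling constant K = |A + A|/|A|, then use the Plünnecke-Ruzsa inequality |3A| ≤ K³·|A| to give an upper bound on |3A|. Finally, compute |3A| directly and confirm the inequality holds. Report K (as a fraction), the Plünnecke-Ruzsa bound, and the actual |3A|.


|A| = 4.
Step 1: Compute A + A by enumerating all 16 pairs.
A + A = {-6, -4, -2, -1, 1, 4, 5, 7, 10, 16}, so |A + A| = 10.
Step 2: Doubling constant K = |A + A|/|A| = 10/4 = 10/4 ≈ 2.5000.
Step 3: Plünnecke-Ruzsa gives |3A| ≤ K³·|A| = (2.5000)³ · 4 ≈ 62.5000.
Step 4: Compute 3A = A + A + A directly by enumerating all triples (a,b,c) ∈ A³; |3A| = 19.
Step 5: Check 19 ≤ 62.5000? Yes ✓.

K = 10/4, Plünnecke-Ruzsa bound K³|A| ≈ 62.5000, |3A| = 19, inequality holds.


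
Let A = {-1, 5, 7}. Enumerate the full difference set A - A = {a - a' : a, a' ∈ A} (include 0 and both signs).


A - A = {a - a' : a, a' ∈ A}.
Compute a - a' for each ordered pair (a, a'):
a = -1: -1--1=0, -1-5=-6, -1-7=-8
a = 5: 5--1=6, 5-5=0, 5-7=-2
a = 7: 7--1=8, 7-5=2, 7-7=0
Collecting distinct values (and noting 0 appears from a-a):
A - A = {-8, -6, -2, 0, 2, 6, 8}
|A - A| = 7

A - A = {-8, -6, -2, 0, 2, 6, 8}


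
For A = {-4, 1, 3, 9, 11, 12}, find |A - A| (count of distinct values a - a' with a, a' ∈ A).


A - A = {a - a' : a, a' ∈ A}; |A| = 6.
Bounds: 2|A|-1 ≤ |A - A| ≤ |A|² - |A| + 1, i.e. 11 ≤ |A - A| ≤ 31.
Note: 0 ∈ A - A always (from a - a). The set is symmetric: if d ∈ A - A then -d ∈ A - A.
Enumerate nonzero differences d = a - a' with a > a' (then include -d):
Positive differences: {1, 2, 3, 5, 6, 7, 8, 9, 10, 11, 13, 15, 16}
Full difference set: {0} ∪ (positive diffs) ∪ (negative diffs).
|A - A| = 1 + 2·13 = 27 (matches direct enumeration: 27).

|A - A| = 27


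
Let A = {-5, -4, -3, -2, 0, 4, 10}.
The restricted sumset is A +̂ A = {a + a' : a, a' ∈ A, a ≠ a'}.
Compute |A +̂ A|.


Restricted sumset: A +̂ A = {a + a' : a ∈ A, a' ∈ A, a ≠ a'}.
Equivalently, take A + A and drop any sum 2a that is achievable ONLY as a + a for a ∈ A (i.e. sums representable only with equal summands).
Enumerate pairs (a, a') with a < a' (symmetric, so each unordered pair gives one sum; this covers all a ≠ a'):
  -5 + -4 = -9
  -5 + -3 = -8
  -5 + -2 = -7
  -5 + 0 = -5
  -5 + 4 = -1
  -5 + 10 = 5
  -4 + -3 = -7
  -4 + -2 = -6
  -4 + 0 = -4
  -4 + 4 = 0
  -4 + 10 = 6
  -3 + -2 = -5
  -3 + 0 = -3
  -3 + 4 = 1
  -3 + 10 = 7
  -2 + 0 = -2
  -2 + 4 = 2
  -2 + 10 = 8
  0 + 4 = 4
  0 + 10 = 10
  4 + 10 = 14
Collected distinct sums: {-9, -8, -7, -6, -5, -4, -3, -2, -1, 0, 1, 2, 4, 5, 6, 7, 8, 10, 14}
|A +̂ A| = 19
(Reference bound: |A +̂ A| ≥ 2|A| - 3 for |A| ≥ 2, with |A| = 7 giving ≥ 11.)

|A +̂ A| = 19


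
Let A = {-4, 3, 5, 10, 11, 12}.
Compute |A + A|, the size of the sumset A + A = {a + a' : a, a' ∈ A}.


A + A = {a + a' : a, a' ∈ A}; |A| = 6.
General bounds: 2|A| - 1 ≤ |A + A| ≤ |A|(|A|+1)/2, i.e. 11 ≤ |A + A| ≤ 21.
Lower bound 2|A|-1 is attained iff A is an arithmetic progression.
Enumerate sums a + a' for a ≤ a' (symmetric, so this suffices):
a = -4: -4+-4=-8, -4+3=-1, -4+5=1, -4+10=6, -4+11=7, -4+12=8
a = 3: 3+3=6, 3+5=8, 3+10=13, 3+11=14, 3+12=15
a = 5: 5+5=10, 5+10=15, 5+11=16, 5+12=17
a = 10: 10+10=20, 10+11=21, 10+12=22
a = 11: 11+11=22, 11+12=23
a = 12: 12+12=24
Distinct sums: {-8, -1, 1, 6, 7, 8, 10, 13, 14, 15, 16, 17, 20, 21, 22, 23, 24}
|A + A| = 17

|A + A| = 17


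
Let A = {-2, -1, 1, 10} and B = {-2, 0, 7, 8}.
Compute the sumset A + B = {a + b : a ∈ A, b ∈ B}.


A + B = {a + b : a ∈ A, b ∈ B}.
Enumerate all |A|·|B| = 4·4 = 16 pairs (a, b) and collect distinct sums.
a = -2: -2+-2=-4, -2+0=-2, -2+7=5, -2+8=6
a = -1: -1+-2=-3, -1+0=-1, -1+7=6, -1+8=7
a = 1: 1+-2=-1, 1+0=1, 1+7=8, 1+8=9
a = 10: 10+-2=8, 10+0=10, 10+7=17, 10+8=18
Collecting distinct sums: A + B = {-4, -3, -2, -1, 1, 5, 6, 7, 8, 9, 10, 17, 18}
|A + B| = 13

A + B = {-4, -3, -2, -1, 1, 5, 6, 7, 8, 9, 10, 17, 18}


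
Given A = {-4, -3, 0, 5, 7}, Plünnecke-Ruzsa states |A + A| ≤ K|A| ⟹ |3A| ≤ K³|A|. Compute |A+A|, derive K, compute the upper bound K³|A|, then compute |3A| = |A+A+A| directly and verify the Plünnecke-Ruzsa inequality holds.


|A| = 5.
Step 1: Compute A + A by enumerating all 25 pairs.
A + A = {-8, -7, -6, -4, -3, 0, 1, 2, 3, 4, 5, 7, 10, 12, 14}, so |A + A| = 15.
Step 2: Doubling constant K = |A + A|/|A| = 15/5 = 15/5 ≈ 3.0000.
Step 3: Plünnecke-Ruzsa gives |3A| ≤ K³·|A| = (3.0000)³ · 5 ≈ 135.0000.
Step 4: Compute 3A = A + A + A directly by enumerating all triples (a,b,c) ∈ A³; |3A| = 29.
Step 5: Check 29 ≤ 135.0000? Yes ✓.

K = 15/5, Plünnecke-Ruzsa bound K³|A| ≈ 135.0000, |3A| = 29, inequality holds.


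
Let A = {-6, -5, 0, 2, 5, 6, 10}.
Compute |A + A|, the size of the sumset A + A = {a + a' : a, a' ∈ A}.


A + A = {a + a' : a, a' ∈ A}; |A| = 7.
General bounds: 2|A| - 1 ≤ |A + A| ≤ |A|(|A|+1)/2, i.e. 13 ≤ |A + A| ≤ 28.
Lower bound 2|A|-1 is attained iff A is an arithmetic progression.
Enumerate sums a + a' for a ≤ a' (symmetric, so this suffices):
a = -6: -6+-6=-12, -6+-5=-11, -6+0=-6, -6+2=-4, -6+5=-1, -6+6=0, -6+10=4
a = -5: -5+-5=-10, -5+0=-5, -5+2=-3, -5+5=0, -5+6=1, -5+10=5
a = 0: 0+0=0, 0+2=2, 0+5=5, 0+6=6, 0+10=10
a = 2: 2+2=4, 2+5=7, 2+6=8, 2+10=12
a = 5: 5+5=10, 5+6=11, 5+10=15
a = 6: 6+6=12, 6+10=16
a = 10: 10+10=20
Distinct sums: {-12, -11, -10, -6, -5, -4, -3, -1, 0, 1, 2, 4, 5, 6, 7, 8, 10, 11, 12, 15, 16, 20}
|A + A| = 22

|A + A| = 22


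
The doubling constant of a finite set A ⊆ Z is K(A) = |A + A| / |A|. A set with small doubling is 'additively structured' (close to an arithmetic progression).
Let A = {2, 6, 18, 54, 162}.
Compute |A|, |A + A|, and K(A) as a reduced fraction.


|A| = 5.
Compute A + A by enumerating all 25 pairs.
A + A = {4, 8, 12, 20, 24, 36, 56, 60, 72, 108, 164, 168, 180, 216, 324}, so |A + A| = 15.
K = |A + A| / |A| = 15/5 = 3/1 ≈ 3.0000.
Reference: AP of size 5 gives K = 9/5 ≈ 1.8000; a fully generic set of size 5 gives K ≈ 3.0000.

|A| = 5, |A + A| = 15, K = 15/5 = 3/1.


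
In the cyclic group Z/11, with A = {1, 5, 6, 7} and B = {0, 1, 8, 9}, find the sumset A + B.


Work in Z/11Z: reduce every sum a + b modulo 11.
Enumerate all 16 pairs:
a = 1: 1+0=1, 1+1=2, 1+8=9, 1+9=10
a = 5: 5+0=5, 5+1=6, 5+8=2, 5+9=3
a = 6: 6+0=6, 6+1=7, 6+8=3, 6+9=4
a = 7: 7+0=7, 7+1=8, 7+8=4, 7+9=5
Distinct residues collected: {1, 2, 3, 4, 5, 6, 7, 8, 9, 10}
|A + B| = 10 (out of 11 total residues).

A + B = {1, 2, 3, 4, 5, 6, 7, 8, 9, 10}


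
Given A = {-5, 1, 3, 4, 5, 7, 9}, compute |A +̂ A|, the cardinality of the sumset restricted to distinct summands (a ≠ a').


Restricted sumset: A +̂ A = {a + a' : a ∈ A, a' ∈ A, a ≠ a'}.
Equivalently, take A + A and drop any sum 2a that is achievable ONLY as a + a for a ∈ A (i.e. sums representable only with equal summands).
Enumerate pairs (a, a') with a < a' (symmetric, so each unordered pair gives one sum; this covers all a ≠ a'):
  -5 + 1 = -4
  -5 + 3 = -2
  -5 + 4 = -1
  -5 + 5 = 0
  -5 + 7 = 2
  -5 + 9 = 4
  1 + 3 = 4
  1 + 4 = 5
  1 + 5 = 6
  1 + 7 = 8
  1 + 9 = 10
  3 + 4 = 7
  3 + 5 = 8
  3 + 7 = 10
  3 + 9 = 12
  4 + 5 = 9
  4 + 7 = 11
  4 + 9 = 13
  5 + 7 = 12
  5 + 9 = 14
  7 + 9 = 16
Collected distinct sums: {-4, -2, -1, 0, 2, 4, 5, 6, 7, 8, 9, 10, 11, 12, 13, 14, 16}
|A +̂ A| = 17
(Reference bound: |A +̂ A| ≥ 2|A| - 3 for |A| ≥ 2, with |A| = 7 giving ≥ 11.)

|A +̂ A| = 17


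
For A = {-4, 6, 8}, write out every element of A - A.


A - A = {a - a' : a, a' ∈ A}.
Compute a - a' for each ordered pair (a, a'):
a = -4: -4--4=0, -4-6=-10, -4-8=-12
a = 6: 6--4=10, 6-6=0, 6-8=-2
a = 8: 8--4=12, 8-6=2, 8-8=0
Collecting distinct values (and noting 0 appears from a-a):
A - A = {-12, -10, -2, 0, 2, 10, 12}
|A - A| = 7

A - A = {-12, -10, -2, 0, 2, 10, 12}


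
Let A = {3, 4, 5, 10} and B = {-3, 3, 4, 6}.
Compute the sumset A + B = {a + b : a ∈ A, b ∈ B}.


A + B = {a + b : a ∈ A, b ∈ B}.
Enumerate all |A|·|B| = 4·4 = 16 pairs (a, b) and collect distinct sums.
a = 3: 3+-3=0, 3+3=6, 3+4=7, 3+6=9
a = 4: 4+-3=1, 4+3=7, 4+4=8, 4+6=10
a = 5: 5+-3=2, 5+3=8, 5+4=9, 5+6=11
a = 10: 10+-3=7, 10+3=13, 10+4=14, 10+6=16
Collecting distinct sums: A + B = {0, 1, 2, 6, 7, 8, 9, 10, 11, 13, 14, 16}
|A + B| = 12

A + B = {0, 1, 2, 6, 7, 8, 9, 10, 11, 13, 14, 16}


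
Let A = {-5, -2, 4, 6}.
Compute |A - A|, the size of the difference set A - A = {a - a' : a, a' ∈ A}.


A - A = {a - a' : a, a' ∈ A}; |A| = 4.
Bounds: 2|A|-1 ≤ |A - A| ≤ |A|² - |A| + 1, i.e. 7 ≤ |A - A| ≤ 13.
Note: 0 ∈ A - A always (from a - a). The set is symmetric: if d ∈ A - A then -d ∈ A - A.
Enumerate nonzero differences d = a - a' with a > a' (then include -d):
Positive differences: {2, 3, 6, 8, 9, 11}
Full difference set: {0} ∪ (positive diffs) ∪ (negative diffs).
|A - A| = 1 + 2·6 = 13 (matches direct enumeration: 13).

|A - A| = 13


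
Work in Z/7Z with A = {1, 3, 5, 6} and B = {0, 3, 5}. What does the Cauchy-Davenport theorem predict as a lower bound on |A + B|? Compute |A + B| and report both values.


Cauchy-Davenport: |A + B| ≥ min(p, |A| + |B| - 1) for A, B nonempty in Z/pZ.
|A| = 4, |B| = 3, p = 7.
CD lower bound = min(7, 4 + 3 - 1) = min(7, 6) = 6.
Compute A + B mod 7 directly:
a = 1: 1+0=1, 1+3=4, 1+5=6
a = 3: 3+0=3, 3+3=6, 3+5=1
a = 5: 5+0=5, 5+3=1, 5+5=3
a = 6: 6+0=6, 6+3=2, 6+5=4
A + B = {1, 2, 3, 4, 5, 6}, so |A + B| = 6.
Verify: 6 ≥ 6? Yes ✓.

CD lower bound = 6, actual |A + B| = 6.


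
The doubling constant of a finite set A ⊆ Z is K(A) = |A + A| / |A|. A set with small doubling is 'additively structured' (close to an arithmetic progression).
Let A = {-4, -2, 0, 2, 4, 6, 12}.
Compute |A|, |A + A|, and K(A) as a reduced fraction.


|A| = 7.
Compute A + A by enumerating all 49 pairs.
A + A = {-8, -6, -4, -2, 0, 2, 4, 6, 8, 10, 12, 14, 16, 18, 24}, so |A + A| = 15.
K = |A + A| / |A| = 15/7 (already in lowest terms) ≈ 2.1429.
Reference: AP of size 7 gives K = 13/7 ≈ 1.8571; a fully generic set of size 7 gives K ≈ 4.0000.

|A| = 7, |A + A| = 15, K = 15/7.


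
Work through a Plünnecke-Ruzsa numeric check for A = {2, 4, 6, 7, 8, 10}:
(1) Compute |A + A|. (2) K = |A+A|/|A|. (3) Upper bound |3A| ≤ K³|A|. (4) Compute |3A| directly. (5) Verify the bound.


|A| = 6.
Step 1: Compute A + A by enumerating all 36 pairs.
A + A = {4, 6, 8, 9, 10, 11, 12, 13, 14, 15, 16, 17, 18, 20}, so |A + A| = 14.
Step 2: Doubling constant K = |A + A|/|A| = 14/6 = 14/6 ≈ 2.3333.
Step 3: Plünnecke-Ruzsa gives |3A| ≤ K³·|A| = (2.3333)³ · 6 ≈ 76.2222.
Step 4: Compute 3A = A + A + A directly by enumerating all triples (a,b,c) ∈ A³; |3A| = 22.
Step 5: Check 22 ≤ 76.2222? Yes ✓.

K = 14/6, Plünnecke-Ruzsa bound K³|A| ≈ 76.2222, |3A| = 22, inequality holds.


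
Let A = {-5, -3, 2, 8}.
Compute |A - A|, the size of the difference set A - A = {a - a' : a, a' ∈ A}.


A - A = {a - a' : a, a' ∈ A}; |A| = 4.
Bounds: 2|A|-1 ≤ |A - A| ≤ |A|² - |A| + 1, i.e. 7 ≤ |A - A| ≤ 13.
Note: 0 ∈ A - A always (from a - a). The set is symmetric: if d ∈ A - A then -d ∈ A - A.
Enumerate nonzero differences d = a - a' with a > a' (then include -d):
Positive differences: {2, 5, 6, 7, 11, 13}
Full difference set: {0} ∪ (positive diffs) ∪ (negative diffs).
|A - A| = 1 + 2·6 = 13 (matches direct enumeration: 13).

|A - A| = 13


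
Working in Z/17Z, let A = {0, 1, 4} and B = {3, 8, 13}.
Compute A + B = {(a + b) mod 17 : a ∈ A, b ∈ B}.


Work in Z/17Z: reduce every sum a + b modulo 17.
Enumerate all 9 pairs:
a = 0: 0+3=3, 0+8=8, 0+13=13
a = 1: 1+3=4, 1+8=9, 1+13=14
a = 4: 4+3=7, 4+8=12, 4+13=0
Distinct residues collected: {0, 3, 4, 7, 8, 9, 12, 13, 14}
|A + B| = 9 (out of 17 total residues).

A + B = {0, 3, 4, 7, 8, 9, 12, 13, 14}


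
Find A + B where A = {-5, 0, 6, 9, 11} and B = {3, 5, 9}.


A + B = {a + b : a ∈ A, b ∈ B}.
Enumerate all |A|·|B| = 5·3 = 15 pairs (a, b) and collect distinct sums.
a = -5: -5+3=-2, -5+5=0, -5+9=4
a = 0: 0+3=3, 0+5=5, 0+9=9
a = 6: 6+3=9, 6+5=11, 6+9=15
a = 9: 9+3=12, 9+5=14, 9+9=18
a = 11: 11+3=14, 11+5=16, 11+9=20
Collecting distinct sums: A + B = {-2, 0, 3, 4, 5, 9, 11, 12, 14, 15, 16, 18, 20}
|A + B| = 13

A + B = {-2, 0, 3, 4, 5, 9, 11, 12, 14, 15, 16, 18, 20}


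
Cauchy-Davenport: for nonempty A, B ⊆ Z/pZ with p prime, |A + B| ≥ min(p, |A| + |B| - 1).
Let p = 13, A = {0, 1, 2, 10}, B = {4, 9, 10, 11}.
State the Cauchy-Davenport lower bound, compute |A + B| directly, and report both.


Cauchy-Davenport: |A + B| ≥ min(p, |A| + |B| - 1) for A, B nonempty in Z/pZ.
|A| = 4, |B| = 4, p = 13.
CD lower bound = min(13, 4 + 4 - 1) = min(13, 7) = 7.
Compute A + B mod 13 directly:
a = 0: 0+4=4, 0+9=9, 0+10=10, 0+11=11
a = 1: 1+4=5, 1+9=10, 1+10=11, 1+11=12
a = 2: 2+4=6, 2+9=11, 2+10=12, 2+11=0
a = 10: 10+4=1, 10+9=6, 10+10=7, 10+11=8
A + B = {0, 1, 4, 5, 6, 7, 8, 9, 10, 11, 12}, so |A + B| = 11.
Verify: 11 ≥ 7? Yes ✓.

CD lower bound = 7, actual |A + B| = 11.


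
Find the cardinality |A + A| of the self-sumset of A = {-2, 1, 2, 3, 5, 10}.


A + A = {a + a' : a, a' ∈ A}; |A| = 6.
General bounds: 2|A| - 1 ≤ |A + A| ≤ |A|(|A|+1)/2, i.e. 11 ≤ |A + A| ≤ 21.
Lower bound 2|A|-1 is attained iff A is an arithmetic progression.
Enumerate sums a + a' for a ≤ a' (symmetric, so this suffices):
a = -2: -2+-2=-4, -2+1=-1, -2+2=0, -2+3=1, -2+5=3, -2+10=8
a = 1: 1+1=2, 1+2=3, 1+3=4, 1+5=6, 1+10=11
a = 2: 2+2=4, 2+3=5, 2+5=7, 2+10=12
a = 3: 3+3=6, 3+5=8, 3+10=13
a = 5: 5+5=10, 5+10=15
a = 10: 10+10=20
Distinct sums: {-4, -1, 0, 1, 2, 3, 4, 5, 6, 7, 8, 10, 11, 12, 13, 15, 20}
|A + A| = 17

|A + A| = 17


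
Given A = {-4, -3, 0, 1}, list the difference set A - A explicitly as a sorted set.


A - A = {a - a' : a, a' ∈ A}.
Compute a - a' for each ordered pair (a, a'):
a = -4: -4--4=0, -4--3=-1, -4-0=-4, -4-1=-5
a = -3: -3--4=1, -3--3=0, -3-0=-3, -3-1=-4
a = 0: 0--4=4, 0--3=3, 0-0=0, 0-1=-1
a = 1: 1--4=5, 1--3=4, 1-0=1, 1-1=0
Collecting distinct values (and noting 0 appears from a-a):
A - A = {-5, -4, -3, -1, 0, 1, 3, 4, 5}
|A - A| = 9

A - A = {-5, -4, -3, -1, 0, 1, 3, 4, 5}


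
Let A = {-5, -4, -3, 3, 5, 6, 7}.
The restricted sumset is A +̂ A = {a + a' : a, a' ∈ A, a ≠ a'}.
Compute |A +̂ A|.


Restricted sumset: A +̂ A = {a + a' : a ∈ A, a' ∈ A, a ≠ a'}.
Equivalently, take A + A and drop any sum 2a that is achievable ONLY as a + a for a ∈ A (i.e. sums representable only with equal summands).
Enumerate pairs (a, a') with a < a' (symmetric, so each unordered pair gives one sum; this covers all a ≠ a'):
  -5 + -4 = -9
  -5 + -3 = -8
  -5 + 3 = -2
  -5 + 5 = 0
  -5 + 6 = 1
  -5 + 7 = 2
  -4 + -3 = -7
  -4 + 3 = -1
  -4 + 5 = 1
  -4 + 6 = 2
  -4 + 7 = 3
  -3 + 3 = 0
  -3 + 5 = 2
  -3 + 6 = 3
  -3 + 7 = 4
  3 + 5 = 8
  3 + 6 = 9
  3 + 7 = 10
  5 + 6 = 11
  5 + 7 = 12
  6 + 7 = 13
Collected distinct sums: {-9, -8, -7, -2, -1, 0, 1, 2, 3, 4, 8, 9, 10, 11, 12, 13}
|A +̂ A| = 16
(Reference bound: |A +̂ A| ≥ 2|A| - 3 for |A| ≥ 2, with |A| = 7 giving ≥ 11.)

|A +̂ A| = 16


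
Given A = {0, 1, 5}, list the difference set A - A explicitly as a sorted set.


A - A = {a - a' : a, a' ∈ A}.
Compute a - a' for each ordered pair (a, a'):
a = 0: 0-0=0, 0-1=-1, 0-5=-5
a = 1: 1-0=1, 1-1=0, 1-5=-4
a = 5: 5-0=5, 5-1=4, 5-5=0
Collecting distinct values (and noting 0 appears from a-a):
A - A = {-5, -4, -1, 0, 1, 4, 5}
|A - A| = 7

A - A = {-5, -4, -1, 0, 1, 4, 5}


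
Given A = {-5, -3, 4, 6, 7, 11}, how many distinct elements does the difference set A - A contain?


A - A = {a - a' : a, a' ∈ A}; |A| = 6.
Bounds: 2|A|-1 ≤ |A - A| ≤ |A|² - |A| + 1, i.e. 11 ≤ |A - A| ≤ 31.
Note: 0 ∈ A - A always (from a - a). The set is symmetric: if d ∈ A - A then -d ∈ A - A.
Enumerate nonzero differences d = a - a' with a > a' (then include -d):
Positive differences: {1, 2, 3, 4, 5, 7, 9, 10, 11, 12, 14, 16}
Full difference set: {0} ∪ (positive diffs) ∪ (negative diffs).
|A - A| = 1 + 2·12 = 25 (matches direct enumeration: 25).

|A - A| = 25


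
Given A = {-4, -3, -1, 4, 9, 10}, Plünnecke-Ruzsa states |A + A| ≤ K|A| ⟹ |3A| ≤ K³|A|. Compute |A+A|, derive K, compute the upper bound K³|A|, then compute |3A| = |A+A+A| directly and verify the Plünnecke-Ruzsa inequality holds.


|A| = 6.
Step 1: Compute A + A by enumerating all 36 pairs.
A + A = {-8, -7, -6, -5, -4, -2, 0, 1, 3, 5, 6, 7, 8, 9, 13, 14, 18, 19, 20}, so |A + A| = 19.
Step 2: Doubling constant K = |A + A|/|A| = 19/6 = 19/6 ≈ 3.1667.
Step 3: Plünnecke-Ruzsa gives |3A| ≤ K³·|A| = (3.1667)³ · 6 ≈ 190.5278.
Step 4: Compute 3A = A + A + A directly by enumerating all triples (a,b,c) ∈ A³; |3A| = 39.
Step 5: Check 39 ≤ 190.5278? Yes ✓.

K = 19/6, Plünnecke-Ruzsa bound K³|A| ≈ 190.5278, |3A| = 39, inequality holds.


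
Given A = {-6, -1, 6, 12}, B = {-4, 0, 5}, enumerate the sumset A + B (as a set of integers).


A + B = {a + b : a ∈ A, b ∈ B}.
Enumerate all |A|·|B| = 4·3 = 12 pairs (a, b) and collect distinct sums.
a = -6: -6+-4=-10, -6+0=-6, -6+5=-1
a = -1: -1+-4=-5, -1+0=-1, -1+5=4
a = 6: 6+-4=2, 6+0=6, 6+5=11
a = 12: 12+-4=8, 12+0=12, 12+5=17
Collecting distinct sums: A + B = {-10, -6, -5, -1, 2, 4, 6, 8, 11, 12, 17}
|A + B| = 11

A + B = {-10, -6, -5, -1, 2, 4, 6, 8, 11, 12, 17}


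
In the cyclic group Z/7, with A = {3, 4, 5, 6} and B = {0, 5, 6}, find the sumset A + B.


Work in Z/7Z: reduce every sum a + b modulo 7.
Enumerate all 12 pairs:
a = 3: 3+0=3, 3+5=1, 3+6=2
a = 4: 4+0=4, 4+5=2, 4+6=3
a = 5: 5+0=5, 5+5=3, 5+6=4
a = 6: 6+0=6, 6+5=4, 6+6=5
Distinct residues collected: {1, 2, 3, 4, 5, 6}
|A + B| = 6 (out of 7 total residues).

A + B = {1, 2, 3, 4, 5, 6}


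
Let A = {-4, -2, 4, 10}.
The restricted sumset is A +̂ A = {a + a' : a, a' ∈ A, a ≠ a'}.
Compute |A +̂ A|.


Restricted sumset: A +̂ A = {a + a' : a ∈ A, a' ∈ A, a ≠ a'}.
Equivalently, take A + A and drop any sum 2a that is achievable ONLY as a + a for a ∈ A (i.e. sums representable only with equal summands).
Enumerate pairs (a, a') with a < a' (symmetric, so each unordered pair gives one sum; this covers all a ≠ a'):
  -4 + -2 = -6
  -4 + 4 = 0
  -4 + 10 = 6
  -2 + 4 = 2
  -2 + 10 = 8
  4 + 10 = 14
Collected distinct sums: {-6, 0, 2, 6, 8, 14}
|A +̂ A| = 6
(Reference bound: |A +̂ A| ≥ 2|A| - 3 for |A| ≥ 2, with |A| = 4 giving ≥ 5.)

|A +̂ A| = 6


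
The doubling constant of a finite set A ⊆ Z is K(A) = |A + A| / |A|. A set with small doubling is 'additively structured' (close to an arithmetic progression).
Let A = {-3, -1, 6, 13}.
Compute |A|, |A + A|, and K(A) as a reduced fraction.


|A| = 4.
Compute A + A by enumerating all 16 pairs.
A + A = {-6, -4, -2, 3, 5, 10, 12, 19, 26}, so |A + A| = 9.
K = |A + A| / |A| = 9/4 (already in lowest terms) ≈ 2.2500.
Reference: AP of size 4 gives K = 7/4 ≈ 1.7500; a fully generic set of size 4 gives K ≈ 2.5000.

|A| = 4, |A + A| = 9, K = 9/4.


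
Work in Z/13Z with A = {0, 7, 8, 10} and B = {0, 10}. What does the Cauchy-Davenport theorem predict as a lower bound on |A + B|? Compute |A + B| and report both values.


Cauchy-Davenport: |A + B| ≥ min(p, |A| + |B| - 1) for A, B nonempty in Z/pZ.
|A| = 4, |B| = 2, p = 13.
CD lower bound = min(13, 4 + 2 - 1) = min(13, 5) = 5.
Compute A + B mod 13 directly:
a = 0: 0+0=0, 0+10=10
a = 7: 7+0=7, 7+10=4
a = 8: 8+0=8, 8+10=5
a = 10: 10+0=10, 10+10=7
A + B = {0, 4, 5, 7, 8, 10}, so |A + B| = 6.
Verify: 6 ≥ 5? Yes ✓.

CD lower bound = 5, actual |A + B| = 6.


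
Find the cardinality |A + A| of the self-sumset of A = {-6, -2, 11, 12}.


A + A = {a + a' : a, a' ∈ A}; |A| = 4.
General bounds: 2|A| - 1 ≤ |A + A| ≤ |A|(|A|+1)/2, i.e. 7 ≤ |A + A| ≤ 10.
Lower bound 2|A|-1 is attained iff A is an arithmetic progression.
Enumerate sums a + a' for a ≤ a' (symmetric, so this suffices):
a = -6: -6+-6=-12, -6+-2=-8, -6+11=5, -6+12=6
a = -2: -2+-2=-4, -2+11=9, -2+12=10
a = 11: 11+11=22, 11+12=23
a = 12: 12+12=24
Distinct sums: {-12, -8, -4, 5, 6, 9, 10, 22, 23, 24}
|A + A| = 10

|A + A| = 10


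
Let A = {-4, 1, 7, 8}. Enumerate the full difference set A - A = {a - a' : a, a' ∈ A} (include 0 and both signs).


A - A = {a - a' : a, a' ∈ A}.
Compute a - a' for each ordered pair (a, a'):
a = -4: -4--4=0, -4-1=-5, -4-7=-11, -4-8=-12
a = 1: 1--4=5, 1-1=0, 1-7=-6, 1-8=-7
a = 7: 7--4=11, 7-1=6, 7-7=0, 7-8=-1
a = 8: 8--4=12, 8-1=7, 8-7=1, 8-8=0
Collecting distinct values (and noting 0 appears from a-a):
A - A = {-12, -11, -7, -6, -5, -1, 0, 1, 5, 6, 7, 11, 12}
|A - A| = 13

A - A = {-12, -11, -7, -6, -5, -1, 0, 1, 5, 6, 7, 11, 12}


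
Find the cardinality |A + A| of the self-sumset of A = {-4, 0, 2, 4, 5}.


A + A = {a + a' : a, a' ∈ A}; |A| = 5.
General bounds: 2|A| - 1 ≤ |A + A| ≤ |A|(|A|+1)/2, i.e. 9 ≤ |A + A| ≤ 15.
Lower bound 2|A|-1 is attained iff A is an arithmetic progression.
Enumerate sums a + a' for a ≤ a' (symmetric, so this suffices):
a = -4: -4+-4=-8, -4+0=-4, -4+2=-2, -4+4=0, -4+5=1
a = 0: 0+0=0, 0+2=2, 0+4=4, 0+5=5
a = 2: 2+2=4, 2+4=6, 2+5=7
a = 4: 4+4=8, 4+5=9
a = 5: 5+5=10
Distinct sums: {-8, -4, -2, 0, 1, 2, 4, 5, 6, 7, 8, 9, 10}
|A + A| = 13

|A + A| = 13


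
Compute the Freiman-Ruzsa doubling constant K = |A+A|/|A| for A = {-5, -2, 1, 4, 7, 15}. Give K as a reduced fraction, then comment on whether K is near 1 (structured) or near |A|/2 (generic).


|A| = 6.
Compute A + A by enumerating all 36 pairs.
A + A = {-10, -7, -4, -1, 2, 5, 8, 10, 11, 13, 14, 16, 19, 22, 30}, so |A + A| = 15.
K = |A + A| / |A| = 15/6 = 5/2 ≈ 2.5000.
Reference: AP of size 6 gives K = 11/6 ≈ 1.8333; a fully generic set of size 6 gives K ≈ 3.5000.

|A| = 6, |A + A| = 15, K = 15/6 = 5/2.


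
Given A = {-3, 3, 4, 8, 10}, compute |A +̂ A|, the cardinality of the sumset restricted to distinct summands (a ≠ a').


Restricted sumset: A +̂ A = {a + a' : a ∈ A, a' ∈ A, a ≠ a'}.
Equivalently, take A + A and drop any sum 2a that is achievable ONLY as a + a for a ∈ A (i.e. sums representable only with equal summands).
Enumerate pairs (a, a') with a < a' (symmetric, so each unordered pair gives one sum; this covers all a ≠ a'):
  -3 + 3 = 0
  -3 + 4 = 1
  -3 + 8 = 5
  -3 + 10 = 7
  3 + 4 = 7
  3 + 8 = 11
  3 + 10 = 13
  4 + 8 = 12
  4 + 10 = 14
  8 + 10 = 18
Collected distinct sums: {0, 1, 5, 7, 11, 12, 13, 14, 18}
|A +̂ A| = 9
(Reference bound: |A +̂ A| ≥ 2|A| - 3 for |A| ≥ 2, with |A| = 5 giving ≥ 7.)

|A +̂ A| = 9
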